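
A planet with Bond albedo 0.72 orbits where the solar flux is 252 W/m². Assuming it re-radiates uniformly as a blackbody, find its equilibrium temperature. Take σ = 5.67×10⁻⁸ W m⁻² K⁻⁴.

Power absorbed = (1−a)S·πR²; power emitted = 4πR²σT⁴. Equating and cancelling πR²:
T = ((1−a)S / 4σ)^(1/4) = (70.6 / (4 × 5.67×10⁻⁸))^(1/4) = (3.11×10^8)^(1/4).
T = 133 K.

T ≈ 133 K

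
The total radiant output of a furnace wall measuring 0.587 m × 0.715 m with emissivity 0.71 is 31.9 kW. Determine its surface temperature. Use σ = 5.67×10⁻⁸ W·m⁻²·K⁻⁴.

A = 0.587 × 0.715 = 0.420 m².
From P = εσAT⁴, T = (P / εσA)^(1/4) = (31900 / (0.71 × 5.67×10⁻⁸ × 0.420))^(1/4).
T = (1.89×10^12)^(1/4) = 1170 K.

T ≈ 1170 K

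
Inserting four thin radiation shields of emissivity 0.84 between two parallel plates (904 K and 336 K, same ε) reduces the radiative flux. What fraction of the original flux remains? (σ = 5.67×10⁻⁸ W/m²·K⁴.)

With N identical shields there are N+1 = 5 gaps in series, each with the same radiative resistance, so the flux falls to 1/(N+1) of its unshielded value.

ratio ≈ 0.200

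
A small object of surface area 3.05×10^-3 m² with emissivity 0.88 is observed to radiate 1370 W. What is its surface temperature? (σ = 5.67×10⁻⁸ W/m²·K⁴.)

From P = εσAT⁴, T = (P / εσA)^(1/4) = (1370 / (0.88 × 5.67×10⁻⁸ × 3.05×10^-3))^(1/4).
T = (9.00×10^12)^(1/4) = 1730 K.

T ≈ 1730 K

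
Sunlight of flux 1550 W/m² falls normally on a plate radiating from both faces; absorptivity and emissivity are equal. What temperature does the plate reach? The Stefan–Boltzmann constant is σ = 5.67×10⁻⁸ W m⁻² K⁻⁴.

T ≈ 342 K

Absorbed flux αS = emitted flux 2εσT⁴ per unit area; with α = ε this gives T = (S/2σ)^(1/4).
T = (1550 / (2 × 5.67×10⁻⁸))^(1/4) = (1.37×10^10)^(1/4).
T = 342 K.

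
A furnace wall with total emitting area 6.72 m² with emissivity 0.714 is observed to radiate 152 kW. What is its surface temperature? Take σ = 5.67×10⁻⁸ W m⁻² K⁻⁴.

From P = εσAT⁴, T = (P / εσA)^(1/4) = (1.52×10^5 / (0.714 × 5.67×10⁻⁸ × 6.72))^(1/4).
T = (5.59×10^11)^(1/4) = 865 K.

T ≈ 865 K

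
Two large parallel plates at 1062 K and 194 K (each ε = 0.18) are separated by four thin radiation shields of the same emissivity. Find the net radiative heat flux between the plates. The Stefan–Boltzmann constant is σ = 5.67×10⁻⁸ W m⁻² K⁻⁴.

q ≈ 1430 W/m²

Each of the 5 gaps contributes resistance (2/ε − 1) = 2/0.18 − 1 = 10.11; total = 50.56.
q = σ(T₁⁴ − T₂⁴) / 50.56 = 5.67×10⁻⁸ × 1.27×10^12 / 50.56 = 1430 W/m².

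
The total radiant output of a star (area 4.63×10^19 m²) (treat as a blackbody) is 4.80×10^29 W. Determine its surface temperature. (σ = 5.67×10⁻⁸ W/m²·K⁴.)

T ≈ 20700 K

From P = σAT⁴, T = (P / σA)^(1/4) = (4.80×10^29 / (5.67×10⁻⁸ × 4.63×10^19))^(1/4).
T = (1.83×10^17)^(1/4) = 20700 K.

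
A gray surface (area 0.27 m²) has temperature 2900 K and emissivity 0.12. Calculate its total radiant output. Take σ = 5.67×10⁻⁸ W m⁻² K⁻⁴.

Stefan–Boltzmann: P = εσAT⁴ = 0.12 × 5.67×10⁻⁸ × 0.270 × (2900)⁴ = 0.12 × 5.67×10⁻⁸ × 0.270 × 7.07×10^13.
P = 1.30×10^5 W.

P ≈ 1.30×10^5 W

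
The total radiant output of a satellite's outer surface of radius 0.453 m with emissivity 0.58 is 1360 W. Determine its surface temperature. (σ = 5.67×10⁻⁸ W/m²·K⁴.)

A = 4πr² = 4π × (0.453)² = 2.58 m².
From P = εσAT⁴, T = (P / εσA)^(1/4) = (1360 / (0.58 × 5.67×10⁻⁸ × 2.58))^(1/4).
T = (1.60×10^10)^(1/4) = 356 K.

T ≈ 356 K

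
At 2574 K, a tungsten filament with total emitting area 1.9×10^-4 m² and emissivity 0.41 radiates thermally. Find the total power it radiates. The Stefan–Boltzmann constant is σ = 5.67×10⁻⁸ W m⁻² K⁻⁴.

P ≈ 194 W

Stefan–Boltzmann: P = εσAT⁴ = 0.41 × 5.67×10⁻⁸ × 1.90×10^-4 × (2574)⁴ = 0.41 × 5.67×10⁻⁸ × 1.90×10^-4 × 4.39×10^13.
P = 194 W.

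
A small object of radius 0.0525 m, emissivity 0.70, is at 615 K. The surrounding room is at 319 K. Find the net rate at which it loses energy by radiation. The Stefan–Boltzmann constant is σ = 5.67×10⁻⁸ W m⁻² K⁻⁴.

Q ≈ 182 W

A = 4πr² = 4π × (0.0525)² = 0.0346 m².
Q = εσA(T⁴ − T_s⁴). T⁴ − T_s⁴ = (615)⁴ − (319)⁴ = 1.43×10^11 − 1.04×10^10 = 1.33×10^11 K⁴.
Q = 0.70 × 5.67×10⁻⁸ × 0.0346 × 1.33×10^11 = 182 W.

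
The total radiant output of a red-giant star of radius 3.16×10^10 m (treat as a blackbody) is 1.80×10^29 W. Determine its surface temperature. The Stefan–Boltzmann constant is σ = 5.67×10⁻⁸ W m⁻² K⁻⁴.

T ≈ 3990 K

A = 4πr² = 4π × (3.16×10^10)² = 1.25×10^22 m².
From P = σAT⁴, T = (P / σA)^(1/4) = (1.80×10^29 / (5.67×10⁻⁸ × 1.25×10^22))^(1/4).
T = (2.53×10^14)^(1/4) = 3990 K.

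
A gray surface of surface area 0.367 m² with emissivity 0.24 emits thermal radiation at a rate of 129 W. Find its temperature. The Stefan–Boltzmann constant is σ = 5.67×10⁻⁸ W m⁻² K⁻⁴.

T ≈ 401 K

From P = εσAT⁴, T = (P / εσA)^(1/4) = (129 / (0.24 × 5.67×10⁻⁸ × 0.367))^(1/4).
T = (2.58×10^10)^(1/4) = 401 K.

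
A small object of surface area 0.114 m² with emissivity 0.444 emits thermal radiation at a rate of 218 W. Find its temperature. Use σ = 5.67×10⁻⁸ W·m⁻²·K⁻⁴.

From P = εσAT⁴, T = (P / εσA)^(1/4) = (218 / (0.444 × 5.67×10⁻⁸ × 0.114))^(1/4).
T = (7.60×10^10)^(1/4) = 525 K.

T ≈ 525 K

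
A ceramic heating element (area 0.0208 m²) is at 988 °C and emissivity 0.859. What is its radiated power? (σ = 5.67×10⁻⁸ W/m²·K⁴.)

988 °C = 1261 K.
P = εσAT⁴ = 0.859 × 5.67×10⁻⁸ × 0.0208 × (1261)⁴ = 0.859 × 5.67×10⁻⁸ × 0.0208 × 2.53×10^12.
P = 2560 W.

P ≈ 2560 W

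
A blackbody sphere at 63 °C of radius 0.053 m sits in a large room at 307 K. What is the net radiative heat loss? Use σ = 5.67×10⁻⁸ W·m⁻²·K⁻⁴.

A = 4πr² = 4π × (0.053)² = 0.0353 m².
Convert: 63 °C = 336 K.
Q = σA(T⁴ − T_s⁴). T⁴ − T_s⁴ = (336)⁴ − (307)⁴ = 1.27×10^10 − 8.88×10^9 = 3.86×10^9 K⁴.
Q = 5.67×10⁻⁸ × 0.0353 × 3.86×10^9 = 7.73 W.

Q ≈ 7.73 W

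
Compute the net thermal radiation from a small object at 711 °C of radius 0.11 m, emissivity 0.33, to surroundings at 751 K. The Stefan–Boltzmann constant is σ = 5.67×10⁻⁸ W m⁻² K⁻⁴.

Q ≈ 1760 W

A = 4πr² = 4π × (0.11)² = 0.152 m².
Convert: 711 °C = 984 K.
Q = εσA(T⁴ − T_s⁴). T⁴ − T_s⁴ = (984)⁴ − (751)⁴ = 9.38×10^11 − 3.18×10^11 = 6.19×10^11 K⁴.
Q = 0.33 × 5.67×10⁻⁸ × 0.152 × 6.19×10^11 = 1760 W.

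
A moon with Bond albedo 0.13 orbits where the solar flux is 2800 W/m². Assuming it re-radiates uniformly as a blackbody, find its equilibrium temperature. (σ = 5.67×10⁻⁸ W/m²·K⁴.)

Power absorbed = (1−a)S·πR²; power emitted = 4πR²σT⁴. Equating and cancelling πR²:
T = ((1−a)S / 4σ)^(1/4) = (2440 / (4 × 5.67×10⁻⁸))^(1/4) = (1.07×10^10)^(1/4).
T = 322 K.

T ≈ 322 K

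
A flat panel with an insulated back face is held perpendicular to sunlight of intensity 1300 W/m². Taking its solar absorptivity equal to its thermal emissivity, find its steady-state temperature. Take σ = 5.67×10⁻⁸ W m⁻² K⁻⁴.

Absorbed flux αS = emitted flux εσT⁴ (one radiating face); with α = ε, T = (S/σ)^(1/4).
T = (1300 / 5.67×10⁻⁸)^(1/4) = (2.29×10^10)^(1/4).
T = 389 K.

T ≈ 389 K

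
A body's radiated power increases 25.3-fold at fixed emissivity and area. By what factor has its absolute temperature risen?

P ∝ T⁴ ⇒ T ∝ P^(1/4), so T scales by (25.3)^(1/4) = 2.24.

factor ≈ 2.24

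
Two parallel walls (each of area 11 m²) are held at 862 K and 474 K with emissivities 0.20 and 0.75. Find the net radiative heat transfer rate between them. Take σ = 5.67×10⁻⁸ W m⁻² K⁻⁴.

For two large parallel gray plates, q = σ(T₁⁴ − T₂⁴) / (1/ε₁ + 1/ε₂ − 1).
1/ε₁ + 1/ε₂ − 1 = 1/0.20 + 1/0.75 − 1 = 5.333.
T₁⁴ − T₂⁴ = 5.52×10^11 − 5.05×10^10 = 5.02×10^11 K⁴.
q = 5.67×10⁻⁸ × 5.02×10^11 / 5.333 = 5330 W/m².
Q = q·A = 5330 × 11 = 58700 W.

Q ≈ 58700 W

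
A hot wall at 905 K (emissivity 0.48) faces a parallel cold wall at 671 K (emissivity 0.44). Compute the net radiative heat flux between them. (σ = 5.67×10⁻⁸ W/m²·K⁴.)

For two large parallel gray plates, q = σ(T₁⁴ − T₂⁴) / (1/ε₁ + 1/ε₂ − 1).
1/ε₁ + 1/ε₂ − 1 = 1/0.48 + 1/0.44 − 1 = 3.356.
T₁⁴ − T₂⁴ = 6.71×10^11 − 2.03×10^11 = 4.68×10^11 K⁴.
q = 5.67×10⁻⁸ × 4.68×10^11 / 3.356 = 7910 W/m².

q ≈ 7910 W/m²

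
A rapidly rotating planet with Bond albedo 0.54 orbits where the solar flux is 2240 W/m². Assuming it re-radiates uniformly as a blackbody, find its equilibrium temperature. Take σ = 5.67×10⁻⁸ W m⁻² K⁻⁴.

Power absorbed = (1−a)S·πR²; power emitted = 4πR²σT⁴. Equating and cancelling πR²:
T = ((1−a)S / 4σ)^(1/4) = (1030 / (4 × 5.67×10⁻⁸))^(1/4) = (4.54×10^9)^(1/4).
T = 260 K.

T ≈ 260 K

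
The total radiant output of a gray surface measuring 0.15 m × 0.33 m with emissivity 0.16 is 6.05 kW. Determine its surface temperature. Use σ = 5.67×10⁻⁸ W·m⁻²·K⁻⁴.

A = 0.15 × 0.33 = 0.0495 m².
From P = εσAT⁴, T = (P / εσA)^(1/4) = (6050 / (0.16 × 5.67×10⁻⁸ × 0.0495))^(1/4).
T = (1.35×10^13)^(1/4) = 1920 K.

T ≈ 1920 K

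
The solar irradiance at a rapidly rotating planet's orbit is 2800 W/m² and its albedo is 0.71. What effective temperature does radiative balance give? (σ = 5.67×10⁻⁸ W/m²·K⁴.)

Power absorbed = (1−a)S·πR²; power emitted = 4πR²σT⁴. Equating and cancelling πR²:
T = ((1−a)S / 4σ)^(1/4) = (812 / (4 × 5.67×10⁻⁸))^(1/4) = (3.58×10^9)^(1/4).
T = 245 K.

T ≈ 245 K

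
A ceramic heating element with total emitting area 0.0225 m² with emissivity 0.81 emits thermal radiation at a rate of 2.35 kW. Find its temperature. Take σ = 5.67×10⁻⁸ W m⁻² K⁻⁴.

From P = εσAT⁴, T = (P / εσA)^(1/4) = (2350 / (0.81 × 5.67×10⁻⁸ × 0.0225))^(1/4).
T = (2.27×10^12)^(1/4) = 1230 K.

T ≈ 1230 K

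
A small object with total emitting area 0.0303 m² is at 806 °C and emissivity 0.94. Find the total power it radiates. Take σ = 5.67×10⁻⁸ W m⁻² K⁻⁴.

806 °C = 1079 K.
Stefan–Boltzmann: P = εσAT⁴ = 0.94 × 5.67×10⁻⁸ × 0.0303 × (1079)⁴ = 0.94 × 5.67×10⁻⁸ × 0.0303 × 1.36×10^12.
P = 2190 W.

P ≈ 2190 W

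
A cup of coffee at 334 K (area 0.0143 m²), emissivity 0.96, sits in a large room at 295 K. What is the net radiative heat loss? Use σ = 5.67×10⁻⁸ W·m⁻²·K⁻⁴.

Q ≈ 3.79 W

Q = εσA(T⁴ − T_s⁴). T⁴ − T_s⁴ = (334)⁴ − (295)⁴ = 1.24×10^10 − 7.57×10^9 = 4.87×10^9 K⁴.
Q = 0.96 × 5.67×10⁻⁸ × 0.0143 × 4.87×10^9 = 3.79 W.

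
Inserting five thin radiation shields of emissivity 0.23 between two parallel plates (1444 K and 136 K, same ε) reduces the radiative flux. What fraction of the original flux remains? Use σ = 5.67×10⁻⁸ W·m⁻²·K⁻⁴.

ratio ≈ 0.167

With N identical shields there are N+1 = 6 gaps in series, each with the same radiative resistance, so the flux falls to 1/(N+1) of its unshielded value.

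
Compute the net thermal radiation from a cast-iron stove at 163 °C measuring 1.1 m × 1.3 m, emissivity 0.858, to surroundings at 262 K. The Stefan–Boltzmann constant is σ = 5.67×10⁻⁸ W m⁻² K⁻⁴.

A = 1.1 × 1.3 = 1.43 m².
Convert: 163 °C = 436 K.
Q = εσA(T⁴ − T_s⁴). T⁴ − T_s⁴ = (436)⁴ − (262)⁴ = 3.61×10^10 − 4.71×10^9 = 3.14×10^10 K⁴.
Q = 0.858 × 5.67×10⁻⁸ × 1.43 × 3.14×10^10 = 2190 W.

Q ≈ 2190 W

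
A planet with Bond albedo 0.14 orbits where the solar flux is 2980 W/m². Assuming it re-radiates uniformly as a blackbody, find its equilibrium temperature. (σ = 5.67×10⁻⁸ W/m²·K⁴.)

T ≈ 326 K

Power absorbed = (1−a)S·πR²; power emitted = 4πR²σT⁴. Equating and cancelling πR²:
T = ((1−a)S / 4σ)^(1/4) = (2560 / (4 × 5.67×10⁻⁸))^(1/4) = (1.13×10^10)^(1/4).
T = 326 K.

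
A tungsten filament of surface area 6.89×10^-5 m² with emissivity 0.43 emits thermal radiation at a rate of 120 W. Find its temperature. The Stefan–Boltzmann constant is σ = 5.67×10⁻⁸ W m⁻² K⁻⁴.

T ≈ 2910 K

From P = εσAT⁴, T = (P / εσA)^(1/4) = (120 / (0.43 × 5.67×10⁻⁸ × 6.89×10^-5))^(1/4).
T = (7.14×10^13)^(1/4) = 2910 K.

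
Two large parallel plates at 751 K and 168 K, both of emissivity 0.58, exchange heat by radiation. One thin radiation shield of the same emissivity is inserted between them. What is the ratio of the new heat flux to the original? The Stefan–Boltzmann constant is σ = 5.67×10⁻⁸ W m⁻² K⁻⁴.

ratio ≈ 0.500

With N identical shields there are N+1 = 2 gaps in series, each with the same radiative resistance, so the flux falls to 1/(N+1) of its unshielded value.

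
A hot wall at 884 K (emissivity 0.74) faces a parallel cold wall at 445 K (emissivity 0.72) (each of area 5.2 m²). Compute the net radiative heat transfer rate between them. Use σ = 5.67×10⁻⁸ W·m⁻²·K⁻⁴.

Q ≈ 96800 W

For two large parallel gray plates, q = σ(T₁⁴ − T₂⁴) / (1/ε₁ + 1/ε₂ − 1).
1/ε₁ + 1/ε₂ − 1 = 1/0.74 + 1/0.72 − 1 = 1.740.
T₁⁴ − T₂⁴ = 6.11×10^11 − 3.92×10^10 = 5.71×10^11 K⁴.
q = 5.67×10⁻⁸ × 5.71×10^11 / 1.740 = 18600 W/m².
Q = q·A = 18600 × 5.2 = 96800 W.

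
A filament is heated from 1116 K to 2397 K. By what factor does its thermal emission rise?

P ∝ T⁴, so the ratio is (2397/1116)⁴ = (2.148)⁴ = 21.3.

ratio ≈ 21.3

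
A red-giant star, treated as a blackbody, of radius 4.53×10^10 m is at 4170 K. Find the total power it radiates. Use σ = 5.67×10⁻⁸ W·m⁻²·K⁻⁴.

P ≈ 4.42×10^29 W

A = 4πr² = 4π × (4.53×10^10)² = 2.58×10^22 m².
P = σAT⁴ = 5.67×10⁻⁸ × 2.58×10^22 × (4170)⁴ = 5.67×10⁻⁸ × 2.58×10^22 × 3.02×10^14.
P = 4.42×10^29 W.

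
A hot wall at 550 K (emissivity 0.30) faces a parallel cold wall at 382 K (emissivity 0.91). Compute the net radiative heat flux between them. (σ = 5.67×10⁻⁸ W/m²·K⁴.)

For two large parallel gray plates, q = σ(T₁⁴ − T₂⁴) / (1/ε₁ + 1/ε₂ − 1).
1/ε₁ + 1/ε₂ − 1 = 1/0.30 + 1/0.91 − 1 = 3.432.
T₁⁴ − T₂⁴ = 9.15×10^10 − 2.13×10^10 = 7.02×10^10 K⁴.
q = 5.67×10⁻⁸ × 7.02×10^10 / 3.432 = 1160 W/m².

q ≈ 1160 W/m²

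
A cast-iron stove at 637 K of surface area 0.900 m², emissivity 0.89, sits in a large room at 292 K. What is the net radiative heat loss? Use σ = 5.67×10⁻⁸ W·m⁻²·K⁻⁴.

Q = εσA(T⁴ − T_s⁴). T⁴ − T_s⁴ = (637)⁴ − (292)⁴ = 1.65×10^11 − 7.27×10^9 = 1.57×10^11 K⁴.
Q = 0.89 × 5.67×10⁻⁸ × 0.900 × 1.57×10^11 = 7150 W.

Q ≈ 7150 W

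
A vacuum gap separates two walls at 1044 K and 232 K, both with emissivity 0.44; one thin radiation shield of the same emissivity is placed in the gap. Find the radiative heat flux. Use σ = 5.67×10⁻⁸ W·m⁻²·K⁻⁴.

q ≈ 9480 W/m²

Each of the 2 gaps contributes resistance (2/ε − 1) = 2/0.44 − 1 = 3.545; total = 7.091.
q = σ(T₁⁴ − T₂⁴) / 7.091 = 5.67×10⁻⁸ × 1.19×10^12 / 7.091 = 9480 W/m².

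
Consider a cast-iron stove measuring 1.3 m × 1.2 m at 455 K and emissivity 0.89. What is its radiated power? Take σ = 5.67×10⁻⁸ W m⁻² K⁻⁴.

A = 1.3 × 1.2 = 1.56 m².
P = εσAT⁴ = 0.89 × 5.67×10⁻⁸ × 1.56 × (455)⁴ = 0.89 × 5.67×10⁻⁸ × 1.56 × 4.29×10^10.
P = 3370 W.

P ≈ 3370 W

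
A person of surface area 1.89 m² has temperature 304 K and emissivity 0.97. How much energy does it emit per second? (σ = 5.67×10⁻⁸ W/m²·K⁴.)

P ≈ 888 W

Stefan–Boltzmann: P = εσAT⁴ = 0.97 × 5.67×10⁻⁸ × 1.89 × (304)⁴ = 0.97 × 5.67×10⁻⁸ × 1.89 × 8.54×10^9.
P = 888 W.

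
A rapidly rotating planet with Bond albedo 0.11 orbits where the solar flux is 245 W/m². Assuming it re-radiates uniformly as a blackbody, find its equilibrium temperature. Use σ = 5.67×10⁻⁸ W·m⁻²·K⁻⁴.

T ≈ 176 K

Power absorbed = (1−a)S·πR²; power emitted = 4πR²σT⁴. Equating and cancelling πR²:
T = ((1−a)S / 4σ)^(1/4) = (218 / (4 × 5.67×10⁻⁸))^(1/4) = (9.61×10^8)^(1/4).
T = 176 K.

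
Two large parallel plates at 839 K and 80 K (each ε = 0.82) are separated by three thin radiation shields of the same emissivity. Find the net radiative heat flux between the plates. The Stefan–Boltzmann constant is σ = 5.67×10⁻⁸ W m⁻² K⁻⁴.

Each of the 4 gaps contributes resistance (2/ε − 1) = 2/0.82 − 1 = 1.439; total = 5.756.
q = σ(T₁⁴ − T₂⁴) / 5.756 = 5.67×10⁻⁸ × 4.95×10^11 / 5.756 = 4880 W/m².

q ≈ 4880 W/m²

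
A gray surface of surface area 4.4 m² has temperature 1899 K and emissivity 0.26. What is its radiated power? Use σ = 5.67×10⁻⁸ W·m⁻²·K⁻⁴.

P ≈ 8.44×10^5 W

Stefan–Boltzmann: P = εσAT⁴ = 0.26 × 5.67×10⁻⁸ × 4.40 × (1899)⁴ = 0.26 × 5.67×10⁻⁸ × 4.40 × 1.30×10^13.
P = 8.44×10^5 W.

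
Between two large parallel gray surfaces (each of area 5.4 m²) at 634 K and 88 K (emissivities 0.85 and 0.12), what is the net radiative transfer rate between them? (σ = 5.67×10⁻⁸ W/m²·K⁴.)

For two large parallel gray plates, q = σ(T₁⁴ − T₂⁴) / (1/ε₁ + 1/ε₂ − 1).
1/ε₁ + 1/ε₂ − 1 = 1/0.85 + 1/0.12 − 1 = 8.510.
T₁⁴ − T₂⁴ = 1.62×10^11 − 6.00×10^7 = 1.62×10^11 K⁴.
q = 5.67×10⁻⁸ × 1.62×10^11 / 8.510 = 1080 W/m².
Q = q·A = 1080 × 5.4 = 5810 W.

Q ≈ 5810 W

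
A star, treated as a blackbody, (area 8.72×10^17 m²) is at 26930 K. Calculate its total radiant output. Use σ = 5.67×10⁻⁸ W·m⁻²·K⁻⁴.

P ≈ 2.60×10^28 W

P = σAT⁴ = 5.67×10⁻⁸ × 8.72×10^17 × (26930)⁴ = 5.67×10⁻⁸ × 8.72×10^17 × 5.26×10^17.
P = 2.60×10^28 W.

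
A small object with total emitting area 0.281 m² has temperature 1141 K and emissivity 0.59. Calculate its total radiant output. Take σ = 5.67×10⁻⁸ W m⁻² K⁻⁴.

P ≈ 15900 W

Stefan–Boltzmann: P = εσAT⁴ = 0.59 × 5.67×10⁻⁸ × 0.281 × (1141)⁴ = 0.59 × 5.67×10⁻⁸ × 0.281 × 1.69×10^12.
P = 15900 W.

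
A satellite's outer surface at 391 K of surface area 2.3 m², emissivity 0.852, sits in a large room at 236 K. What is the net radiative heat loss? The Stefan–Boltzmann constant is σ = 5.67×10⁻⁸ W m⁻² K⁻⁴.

Q = εσA(T⁴ − T_s⁴). T⁴ − T_s⁴ = (391)⁴ − (236)⁴ = 2.34×10^10 − 3.10×10^9 = 2.03×10^10 K⁴.
Q = 0.852 × 5.67×10⁻⁸ × 2.30 × 2.03×10^10 = 2250 W.

Q ≈ 2250 W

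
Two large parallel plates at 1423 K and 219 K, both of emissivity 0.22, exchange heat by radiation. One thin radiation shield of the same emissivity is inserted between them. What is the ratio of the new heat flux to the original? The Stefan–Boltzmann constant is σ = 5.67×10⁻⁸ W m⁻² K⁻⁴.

With N identical shields there are N+1 = 2 gaps in series, each with the same radiative resistance, so the flux falls to 1/(N+1) of its unshielded value.

ratio ≈ 0.500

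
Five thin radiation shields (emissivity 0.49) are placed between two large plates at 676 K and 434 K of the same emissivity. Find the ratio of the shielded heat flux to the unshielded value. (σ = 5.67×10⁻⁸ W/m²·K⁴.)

With N identical shields there are N+1 = 6 gaps in series, each with the same radiative resistance, so the flux falls to 1/(N+1) of its unshielded value.

ratio ≈ 0.167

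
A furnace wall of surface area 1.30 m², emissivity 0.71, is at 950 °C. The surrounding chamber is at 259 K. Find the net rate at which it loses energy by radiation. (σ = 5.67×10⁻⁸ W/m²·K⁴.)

Q ≈ 1.17×10^5 W

Convert: 950 °C = 1223 K.
Q = εσA(T⁴ − T_s⁴). T⁴ − T_s⁴ = (1223)⁴ − (259)⁴ = 2.24×10^12 − 4.50×10^9 = 2.23×10^12 K⁴.
Q = 0.71 × 5.67×10⁻⁸ × 1.30 × 2.23×10^12 = 1.17×10^5 W.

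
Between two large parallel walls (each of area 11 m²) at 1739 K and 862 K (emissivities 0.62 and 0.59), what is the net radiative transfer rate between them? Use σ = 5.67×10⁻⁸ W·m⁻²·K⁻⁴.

Q ≈ 2.32×10^6 W

For two large parallel gray plates, q = σ(T₁⁴ − T₂⁴) / (1/ε₁ + 1/ε₂ − 1).
1/ε₁ + 1/ε₂ − 1 = 1/0.62 + 1/0.59 − 1 = 2.308.
T₁⁴ − T₂⁴ = 9.15×10^12 − 5.52×10^11 = 8.59×10^12 K⁴.
q = 5.67×10⁻⁸ × 8.59×10^12 / 2.308 = 2.11×10^5 W/m².
Q = q·A = 2.11×10^5 × 11 = 2.32×10^6 W.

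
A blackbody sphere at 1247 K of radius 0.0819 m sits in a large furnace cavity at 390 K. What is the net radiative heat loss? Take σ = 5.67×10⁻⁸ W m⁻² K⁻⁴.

Q ≈ 11400 W

A = 4πr² = 4π × (0.0819)² = 0.0843 m².
Q = σA(T⁴ − T_s⁴). T⁴ − T_s⁴ = (1247)⁴ − (390)⁴ = 2.42×10^12 − 2.31×10^10 = 2.39×10^12 K⁴.
Q = 5.67×10⁻⁸ × 0.0843 × 2.39×10^12 = 11400 W.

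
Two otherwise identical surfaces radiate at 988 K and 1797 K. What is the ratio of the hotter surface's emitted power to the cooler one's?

ratio ≈ 10.9

P ∝ T⁴, so the ratio is (1797/988)⁴ = (1.819)⁴ = 10.9.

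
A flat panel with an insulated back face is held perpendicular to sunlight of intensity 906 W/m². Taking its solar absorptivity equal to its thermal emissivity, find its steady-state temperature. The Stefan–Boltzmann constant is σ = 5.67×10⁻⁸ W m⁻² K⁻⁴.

T ≈ 356 K

Absorbed flux αS = emitted flux εσT⁴ (one radiating face); with α = ε, T = (S/σ)^(1/4).
T = (906 / 5.67×10⁻⁸)^(1/4) = (1.60×10^10)^(1/4).
T = 356 K.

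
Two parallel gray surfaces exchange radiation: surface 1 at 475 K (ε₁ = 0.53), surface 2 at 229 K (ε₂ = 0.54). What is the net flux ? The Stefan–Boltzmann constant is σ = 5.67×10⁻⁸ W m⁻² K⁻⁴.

For two large parallel gray plates, q = σ(T₁⁴ − T₂⁴) / (1/ε₁ + 1/ε₂ − 1).
1/ε₁ + 1/ε₂ − 1 = 1/0.53 + 1/0.54 − 1 = 2.739.
T₁⁴ − T₂⁴ = 5.09×10^10 − 2.75×10^9 = 4.82×10^10 K⁴.
q = 5.67×10⁻⁸ × 4.82×10^10 / 2.739 = 997 W/m².

q ≈ 997 W/m²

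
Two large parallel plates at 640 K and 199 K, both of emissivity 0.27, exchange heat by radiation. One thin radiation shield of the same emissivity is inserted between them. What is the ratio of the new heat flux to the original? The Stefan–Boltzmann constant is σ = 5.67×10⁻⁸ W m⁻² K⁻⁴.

ratio ≈ 0.500

With N identical shields there are N+1 = 2 gaps in series, each with the same radiative resistance, so the flux falls to 1/(N+1) of its unshielded value.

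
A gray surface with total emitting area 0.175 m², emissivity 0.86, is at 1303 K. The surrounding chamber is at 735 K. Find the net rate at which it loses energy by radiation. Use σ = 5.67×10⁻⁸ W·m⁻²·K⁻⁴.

Q = εσA(T⁴ − T_s⁴). T⁴ − T_s⁴ = (1303)⁴ − (735)⁴ = 2.88×10^12 − 2.92×10^11 = 2.59×10^12 K⁴.
Q = 0.86 × 5.67×10⁻⁸ × 0.175 × 2.59×10^12 = 22100 W.

Q ≈ 22100 W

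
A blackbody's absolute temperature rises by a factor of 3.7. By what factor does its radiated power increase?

factor ≈ 187

P ∝ T⁴, so the power scales as (3.7)⁴ = 187.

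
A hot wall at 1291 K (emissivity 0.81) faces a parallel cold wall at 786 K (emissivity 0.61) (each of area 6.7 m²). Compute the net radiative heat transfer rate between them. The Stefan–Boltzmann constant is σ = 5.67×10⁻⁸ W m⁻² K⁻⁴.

For two large parallel gray plates, q = σ(T₁⁴ − T₂⁴) / (1/ε₁ + 1/ε₂ − 1).
1/ε₁ + 1/ε₂ − 1 = 1/0.81 + 1/0.61 − 1 = 1.874.
T₁⁴ − T₂⁴ = 2.78×10^12 − 3.82×10^11 = 2.40×10^12 K⁴.
q = 5.67×10⁻⁸ × 2.40×10^12 / 1.874 = 72500 W/m².
Q = q·A = 72500 × 6.7 = 4.86×10^5 W.

Q ≈ 4.86×10^5 W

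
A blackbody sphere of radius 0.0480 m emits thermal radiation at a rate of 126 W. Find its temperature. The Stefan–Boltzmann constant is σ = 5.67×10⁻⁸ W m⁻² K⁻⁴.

T ≈ 526 K

A = 4πr² = 4π × (0.0480)² = 0.0290 m².
From P = σAT⁴, T = (P / σA)^(1/4) = (126 / (5.67×10⁻⁸ × 0.0290))^(1/4).
T = (7.68×10^10)^(1/4) = 526 K.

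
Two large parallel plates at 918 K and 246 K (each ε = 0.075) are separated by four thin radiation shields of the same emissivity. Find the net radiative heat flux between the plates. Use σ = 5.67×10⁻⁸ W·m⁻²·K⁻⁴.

q ≈ 312 W/m²

Each of the 5 gaps contributes resistance (2/ε − 1) = 2/0.075 − 1 = 25.67; total = 128.3.
q = σ(T₁⁴ − T₂⁴) / 128.3 = 5.67×10⁻⁸ × 7.07×10^11 / 128.3 = 312 W/m².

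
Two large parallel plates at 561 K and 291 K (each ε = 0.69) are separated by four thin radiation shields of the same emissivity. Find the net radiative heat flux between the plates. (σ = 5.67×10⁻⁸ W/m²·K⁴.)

q ≈ 549 W/m²

Each of the 5 gaps contributes resistance (2/ε − 1) = 2/0.69 − 1 = 1.899; total = 9.493.
q = σ(T₁⁴ − T₂⁴) / 9.493 = 5.67×10⁻⁸ × 9.19×10^10 / 9.493 = 549 W/m².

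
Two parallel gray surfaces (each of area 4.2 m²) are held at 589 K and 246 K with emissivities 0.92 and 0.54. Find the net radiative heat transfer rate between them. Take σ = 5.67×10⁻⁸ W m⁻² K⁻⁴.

Q ≈ 14300 W

For two large parallel gray plates, q = σ(T₁⁴ − T₂⁴) / (1/ε₁ + 1/ε₂ − 1).
1/ε₁ + 1/ε₂ − 1 = 1/0.92 + 1/0.54 − 1 = 1.939.
T₁⁴ − T₂⁴ = 1.20×10^11 − 3.66×10^9 = 1.17×10^11 K⁴.
q = 5.67×10⁻⁸ × 1.17×10^11 / 1.939 = 3410 W/m².
Q = q·A = 3410 × 4.2 = 14300 W.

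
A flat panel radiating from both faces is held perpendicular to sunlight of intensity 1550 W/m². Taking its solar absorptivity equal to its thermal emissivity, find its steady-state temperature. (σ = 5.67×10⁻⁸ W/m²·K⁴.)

Absorbed flux αS = emitted flux 2εσT⁴ per unit area; with α = ε this gives T = (S/2σ)^(1/4).
T = (1550 / (2 × 5.67×10⁻⁸))^(1/4) = (1.37×10^10)^(1/4).
T = 342 K.

T ≈ 342 K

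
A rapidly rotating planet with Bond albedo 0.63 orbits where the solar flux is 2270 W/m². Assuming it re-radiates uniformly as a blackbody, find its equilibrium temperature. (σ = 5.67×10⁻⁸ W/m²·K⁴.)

T ≈ 247 K

Power absorbed = (1−a)S·πR²; power emitted = 4πR²σT⁴. Equating and cancelling πR²:
T = ((1−a)S / 4σ)^(1/4) = (840 / (4 × 5.67×10⁻⁸))^(1/4) = (3.70×10^9)^(1/4).
T = 247 K.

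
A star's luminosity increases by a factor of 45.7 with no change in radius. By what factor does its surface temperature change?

factor ≈ 2.60

P ∝ T⁴ ⇒ T ∝ P^(1/4), so T scales by (45.7)^(1/4) = 2.60.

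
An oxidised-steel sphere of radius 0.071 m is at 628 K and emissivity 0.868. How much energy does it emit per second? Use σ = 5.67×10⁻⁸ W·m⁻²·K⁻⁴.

A = 4πr² = 4π × (0.071)² = 0.0633 m².
Stefan–Boltzmann: P = εσAT⁴ = 0.868 × 5.67×10⁻⁸ × 0.0633 × (628)⁴ = 0.868 × 5.67×10⁻⁸ × 0.0633 × 1.56×10^11.
P = 485 W.

P ≈ 485 W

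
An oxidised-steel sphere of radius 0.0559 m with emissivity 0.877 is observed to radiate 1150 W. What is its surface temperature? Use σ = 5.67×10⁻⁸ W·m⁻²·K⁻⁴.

T ≈ 876 K

A = 4πr² = 4π × (0.0559)² = 0.0393 m².
From P = εσAT⁴, T = (P / εσA)^(1/4) = (1150 / (0.877 × 5.67×10⁻⁸ × 0.0393))^(1/4).
T = (5.89×10^11)^(1/4) = 876 K.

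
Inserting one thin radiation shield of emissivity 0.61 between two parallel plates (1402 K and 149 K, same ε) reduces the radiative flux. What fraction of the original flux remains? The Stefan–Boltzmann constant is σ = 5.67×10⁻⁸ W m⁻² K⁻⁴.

With N identical shields there are N+1 = 2 gaps in series, each with the same radiative resistance, so the flux falls to 1/(N+1) of its unshielded value.

ratio ≈ 0.500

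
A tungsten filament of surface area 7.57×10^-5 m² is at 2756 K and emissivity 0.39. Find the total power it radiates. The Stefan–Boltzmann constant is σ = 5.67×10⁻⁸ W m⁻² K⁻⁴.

P ≈ 96.6 W

P = εσAT⁴ = 0.39 × 5.67×10⁻⁸ × 7.57×10^-5 × (2756)⁴ = 0.39 × 5.67×10⁻⁸ × 7.57×10^-5 × 5.77×10^13.
P = 96.6 W.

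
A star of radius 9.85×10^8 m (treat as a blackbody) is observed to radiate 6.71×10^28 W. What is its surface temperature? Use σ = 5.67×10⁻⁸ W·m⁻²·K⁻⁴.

T ≈ 17700 K

A = 4πr² = 4π × (9.85×10^8)² = 1.22×10^19 m².
From P = σAT⁴, T = (P / σA)^(1/4) = (6.71×10^28 / (5.67×10⁻⁸ × 1.22×10^19))^(1/4).
T = (9.71×10^16)^(1/4) = 17700 K.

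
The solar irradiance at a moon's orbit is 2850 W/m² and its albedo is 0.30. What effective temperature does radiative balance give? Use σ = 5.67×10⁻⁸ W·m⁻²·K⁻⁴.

T ≈ 306 K

Power absorbed = (1−a)S·πR²; power emitted = 4πR²σT⁴. Equating and cancelling πR²:
T = ((1−a)S / 4σ)^(1/4) = (1990 / (4 × 5.67×10⁻⁸))^(1/4) = (8.80×10^9)^(1/4).
T = 306 K.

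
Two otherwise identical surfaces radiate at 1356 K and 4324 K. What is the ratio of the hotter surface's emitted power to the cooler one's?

ratio ≈ 103

P ∝ T⁴, so the ratio is (4324/1356)⁴ = (3.189)⁴ = 103.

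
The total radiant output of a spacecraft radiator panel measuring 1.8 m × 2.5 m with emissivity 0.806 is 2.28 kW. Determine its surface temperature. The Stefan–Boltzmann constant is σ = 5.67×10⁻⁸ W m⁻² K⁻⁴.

T ≈ 324 K

A = 1.8 × 2.5 = 4.50 m².
From P = εσAT⁴, T = (P / εσA)^(1/4) = (2280 / (0.806 × 5.67×10⁻⁸ × 4.50))^(1/4).
T = (1.11×10^10)^(1/4) = 324 K.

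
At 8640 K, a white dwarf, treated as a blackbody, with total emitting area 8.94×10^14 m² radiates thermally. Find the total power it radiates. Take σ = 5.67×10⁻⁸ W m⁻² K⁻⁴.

P = σAT⁴ = 5.67×10⁻⁸ × 8.94×10^14 × (8640)⁴ = 5.67×10⁻⁸ × 8.94×10^14 × 5.57×10^15.
P = 2.82×10^23 W.

P ≈ 2.82×10^23 W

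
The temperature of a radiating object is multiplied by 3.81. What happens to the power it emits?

factor ≈ 211

P ∝ T⁴, so the power scales as (3.81)⁴ = 211.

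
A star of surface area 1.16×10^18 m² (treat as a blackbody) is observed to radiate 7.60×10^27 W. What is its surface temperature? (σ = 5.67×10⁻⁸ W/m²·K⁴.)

T ≈ 18400 K

From P = σAT⁴, T = (P / σA)^(1/4) = (7.60×10^27 / (5.67×10⁻⁸ × 1.16×10^18))^(1/4).
T = (1.16×10^17)^(1/4) = 18400 K.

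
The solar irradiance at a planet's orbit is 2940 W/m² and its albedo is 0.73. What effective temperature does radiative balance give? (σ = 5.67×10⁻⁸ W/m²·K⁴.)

T ≈ 243 K

Power absorbed = (1−a)S·πR²; power emitted = 4πR²σT⁴. Equating and cancelling πR²:
T = ((1−a)S / 4σ)^(1/4) = (794 / (4 × 5.67×10⁻⁸))^(1/4) = (3.50×10^9)^(1/4).
T = 243 K.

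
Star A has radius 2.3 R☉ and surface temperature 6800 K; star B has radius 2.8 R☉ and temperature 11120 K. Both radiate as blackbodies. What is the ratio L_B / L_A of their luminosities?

L = 4πR²σT⁴ ∝ R²T⁴, so L_B/L_A = (2.8/2.3)² × (11120/6800)⁴ = 1.48 × 7.15 = 10.6.

L_B/L_A ≈ 10.6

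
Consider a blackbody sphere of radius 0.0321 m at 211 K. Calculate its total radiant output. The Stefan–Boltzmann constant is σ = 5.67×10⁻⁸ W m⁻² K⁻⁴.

P ≈ 1.46 W

A = 4πr² = 4π × (0.0321)² = 0.0129 m².
P = σAT⁴ = 5.67×10⁻⁸ × 0.0129 × (211)⁴ = 5.67×10⁻⁸ × 0.0129 × 1.98×10^9.
P = 1.46 W.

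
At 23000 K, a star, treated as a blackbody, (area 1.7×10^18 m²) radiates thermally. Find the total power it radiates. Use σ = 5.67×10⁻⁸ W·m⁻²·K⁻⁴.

P = σAT⁴ = 5.67×10⁻⁸ × 1.70×10^18 × (23000)⁴ = 5.67×10⁻⁸ × 1.70×10^18 × 2.80×10^17.
P = 2.70×10^28 W.

P ≈ 2.70×10^28 W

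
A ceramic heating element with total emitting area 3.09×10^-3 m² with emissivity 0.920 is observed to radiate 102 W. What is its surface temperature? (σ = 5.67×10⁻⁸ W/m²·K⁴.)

T ≈ 892 K

From P = εσAT⁴, T = (P / εσA)^(1/4) = (102 / (0.920 × 5.67×10⁻⁸ × 3.09×10^-3))^(1/4).
T = (6.33×10^11)^(1/4) = 892 K.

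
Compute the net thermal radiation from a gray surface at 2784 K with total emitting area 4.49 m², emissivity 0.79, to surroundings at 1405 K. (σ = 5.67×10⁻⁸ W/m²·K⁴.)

Q = εσA(T⁴ − T_s⁴). T⁴ − T_s⁴ = (2784)⁴ − (1405)⁴ = 6.01×10^13 − 3.90×10^12 = 5.62×10^13 K⁴.
Q = 0.79 × 5.67×10⁻⁸ × 4.49 × 5.62×10^13 = 1.13×10^7 W.

Q ≈ 1.13×10^7 W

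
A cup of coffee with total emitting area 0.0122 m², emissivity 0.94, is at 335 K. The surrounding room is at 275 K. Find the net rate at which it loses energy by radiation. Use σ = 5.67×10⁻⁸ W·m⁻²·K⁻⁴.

Q = εσA(T⁴ − T_s⁴). T⁴ − T_s⁴ = (335)⁴ − (275)⁴ = 1.26×10^10 − 5.72×10^9 = 6.88×10^9 K⁴.
Q = 0.94 × 5.67×10⁻⁸ × 0.0122 × 6.88×10^9 = 4.47 W.

Q ≈ 4.47 W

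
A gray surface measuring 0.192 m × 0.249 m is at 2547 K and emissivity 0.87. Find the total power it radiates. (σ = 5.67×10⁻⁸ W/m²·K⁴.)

P ≈ 99200 W

A = 0.192 × 0.249 = 0.0478 m².
P = εσAT⁴ = 0.87 × 5.67×10⁻⁸ × 0.0478 × (2547)⁴ = 0.87 × 5.67×10⁻⁸ × 0.0478 × 4.21×10^13.
P = 99200 W.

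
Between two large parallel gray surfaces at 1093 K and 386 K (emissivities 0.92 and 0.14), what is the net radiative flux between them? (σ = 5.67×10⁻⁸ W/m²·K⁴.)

q ≈ 11000 W/m²

For two large parallel gray plates, q = σ(T₁⁴ − T₂⁴) / (1/ε₁ + 1/ε₂ − 1).
1/ε₁ + 1/ε₂ − 1 = 1/0.92 + 1/0.14 − 1 = 7.230.
T₁⁴ − T₂⁴ = 1.43×10^12 − 2.22×10^10 = 1.40×10^12 K⁴.
q = 5.67×10⁻⁸ × 1.40×10^12 / 7.230 = 11000 W/m².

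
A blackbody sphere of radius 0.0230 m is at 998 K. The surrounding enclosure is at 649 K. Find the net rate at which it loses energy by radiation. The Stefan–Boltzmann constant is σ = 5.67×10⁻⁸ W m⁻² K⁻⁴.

Q ≈ 307 W

A = 4πr² = 4π × (0.0230)² = 6.65×10^-3 m².
Q = σA(T⁴ − T_s⁴). T⁴ − T_s⁴ = (998)⁴ − (649)⁴ = 9.92×10^11 − 1.77×10^11 = 8.15×10^11 K⁴.
Q = 5.67×10⁻⁸ × 6.65×10^-3 × 8.15×10^11 = 307 W.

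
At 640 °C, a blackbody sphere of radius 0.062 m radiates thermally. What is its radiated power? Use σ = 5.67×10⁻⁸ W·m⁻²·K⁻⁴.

P ≈ 1900 W

A = 4πr² = 4π × (0.062)² = 0.0483 m².
640 °C = 913 K.
P = σAT⁴ = 5.67×10⁻⁸ × 0.0483 × (913)⁴ = 5.67×10⁻⁸ × 0.0483 × 6.95×10^11.
P = 1900 W.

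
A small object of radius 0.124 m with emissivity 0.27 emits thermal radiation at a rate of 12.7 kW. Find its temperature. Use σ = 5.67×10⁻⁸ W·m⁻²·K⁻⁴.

T ≈ 1440 K

A = 4πr² = 4π × (0.124)² = 0.193 m².
From P = εσAT⁴, T = (P / εσA)^(1/4) = (12700 / (0.27 × 5.67×10⁻⁸ × 0.193))^(1/4).
T = (4.29×10^12)^(1/4) = 1440 K.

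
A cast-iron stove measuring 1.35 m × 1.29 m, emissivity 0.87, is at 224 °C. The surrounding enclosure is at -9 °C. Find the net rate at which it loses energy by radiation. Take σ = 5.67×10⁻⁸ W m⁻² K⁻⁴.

Q ≈ 4820 W

A = 1.35 × 1.29 = 1.74 m².
Convert: 224 °C = 497 K; -9 °C = 264 K.
Q = εσA(T⁴ − T_s⁴). T⁴ − T_s⁴ = (497)⁴ − (264)⁴ = 6.10×10^10 − 4.86×10^9 = 5.62×10^10 K⁴.
Q = 0.87 × 5.67×10⁻⁸ × 1.74 × 5.62×10^10 = 4820 W.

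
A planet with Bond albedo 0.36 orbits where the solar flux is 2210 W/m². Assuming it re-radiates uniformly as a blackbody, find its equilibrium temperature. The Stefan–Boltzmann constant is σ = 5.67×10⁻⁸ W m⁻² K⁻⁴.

T ≈ 281 K

Power absorbed = (1−a)S·πR²; power emitted = 4πR²σT⁴. Equating and cancelling πR²:
T = ((1−a)S / 4σ)^(1/4) = (1410 / (4 × 5.67×10⁻⁸))^(1/4) = (6.24×10^9)^(1/4).
T = 281 K.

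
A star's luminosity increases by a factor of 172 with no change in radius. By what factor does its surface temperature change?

P ∝ T⁴ ⇒ T ∝ P^(1/4), so T scales by (172)^(1/4) = 3.62.

factor ≈ 3.62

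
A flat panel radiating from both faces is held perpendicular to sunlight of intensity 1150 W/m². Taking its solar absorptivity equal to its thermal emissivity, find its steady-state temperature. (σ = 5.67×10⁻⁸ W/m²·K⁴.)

Absorbed flux αS = emitted flux 2εσT⁴ per unit area; with α = ε this gives T = (S/2σ)^(1/4).
T = (1150 / (2 × 5.67×10⁻⁸))^(1/4) = (1.01×10^10)^(1/4).
T = 317 K.

T ≈ 317 K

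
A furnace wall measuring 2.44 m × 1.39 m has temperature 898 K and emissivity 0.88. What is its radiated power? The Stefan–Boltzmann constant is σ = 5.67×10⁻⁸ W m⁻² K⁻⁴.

A = 2.44 × 1.39 = 3.39 m².
Stefan–Boltzmann: P = εσAT⁴ = 0.88 × 5.67×10⁻⁸ × 3.39 × (898)⁴ = 0.88 × 5.67×10⁻⁸ × 3.39 × 6.50×10^11.
P = 1.10×10^5 W.

P ≈ 1.10×10^5 W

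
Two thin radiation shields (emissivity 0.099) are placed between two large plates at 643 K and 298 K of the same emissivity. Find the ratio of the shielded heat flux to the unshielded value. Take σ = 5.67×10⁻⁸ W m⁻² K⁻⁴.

With N identical shields there are N+1 = 3 gaps in series, each with the same radiative resistance, so the flux falls to 1/(N+1) of its unshielded value.

ratio ≈ 0.333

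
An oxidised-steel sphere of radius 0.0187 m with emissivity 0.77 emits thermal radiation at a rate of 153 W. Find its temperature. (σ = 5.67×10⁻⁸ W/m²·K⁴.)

T ≈ 945 K

A = 4πr² = 4π × (0.0187)² = 4.39×10^-3 m².
From P = εσAT⁴, T = (P / εσA)^(1/4) = (153 / (0.77 × 5.67×10⁻⁸ × 4.39×10^-3))^(1/4).
T = (7.97×10^11)^(1/4) = 945 K.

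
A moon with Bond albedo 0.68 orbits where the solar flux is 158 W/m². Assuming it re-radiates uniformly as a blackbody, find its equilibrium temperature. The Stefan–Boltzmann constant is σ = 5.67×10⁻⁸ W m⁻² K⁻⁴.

T ≈ 122 K

Power absorbed = (1−a)S·πR²; power emitted = 4πR²σT⁴. Equating and cancelling πR²:
T = ((1−a)S / 4σ)^(1/4) = (50.6 / (4 × 5.67×10⁻⁸))^(1/4) = (2.23×10^8)^(1/4).
T = 122 K.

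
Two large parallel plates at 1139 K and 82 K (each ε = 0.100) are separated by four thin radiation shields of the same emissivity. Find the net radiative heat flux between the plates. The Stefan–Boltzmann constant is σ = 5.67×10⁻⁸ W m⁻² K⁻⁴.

Each of the 5 gaps contributes resistance (2/ε − 1) = 2/0.100 − 1 = 19.00; total = 95.00.
q = σ(T₁⁴ − T₂⁴) / 95.00 = 5.67×10⁻⁸ × 1.68×10^12 / 95.00 = 1000 W/m².

q ≈ 1000 W/m²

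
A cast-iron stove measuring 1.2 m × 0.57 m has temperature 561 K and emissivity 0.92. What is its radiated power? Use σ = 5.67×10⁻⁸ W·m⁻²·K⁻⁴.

A = 1.2 × 0.57 = 0.684 m².
Stefan–Boltzmann: P = εσAT⁴ = 0.92 × 5.67×10⁻⁸ × 0.684 × (561)⁴ = 0.92 × 5.67×10⁻⁸ × 0.684 × 9.90×10^10.
P = 3530 W.

P ≈ 3530 W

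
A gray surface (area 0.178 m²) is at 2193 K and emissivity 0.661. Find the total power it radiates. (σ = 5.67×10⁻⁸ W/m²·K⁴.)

P ≈ 1.54×10^5 W

P = εσAT⁴ = 0.661 × 5.67×10⁻⁸ × 0.178 × (2193)⁴ = 0.661 × 5.67×10⁻⁸ × 0.178 × 2.31×10^13.
P = 1.54×10^5 W.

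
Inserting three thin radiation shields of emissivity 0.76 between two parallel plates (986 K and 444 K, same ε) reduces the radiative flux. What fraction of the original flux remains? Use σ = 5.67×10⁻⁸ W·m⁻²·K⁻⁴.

With N identical shields there are N+1 = 4 gaps in series, each with the same radiative resistance, so the flux falls to 1/(N+1) of its unshielded value.

ratio ≈ 0.250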